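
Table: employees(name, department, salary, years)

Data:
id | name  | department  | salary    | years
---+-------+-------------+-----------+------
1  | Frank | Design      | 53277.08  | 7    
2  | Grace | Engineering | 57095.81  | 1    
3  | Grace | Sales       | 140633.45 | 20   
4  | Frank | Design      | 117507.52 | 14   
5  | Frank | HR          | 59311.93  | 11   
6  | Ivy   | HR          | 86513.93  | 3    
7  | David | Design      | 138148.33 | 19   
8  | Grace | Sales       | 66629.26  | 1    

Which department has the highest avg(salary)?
SELECT department, AVG(salary) as val
FROM employees
GROUP BY department
ORDER BY val DESC
LIMIT 1

Result: Sales with avg(salary) = 103631.36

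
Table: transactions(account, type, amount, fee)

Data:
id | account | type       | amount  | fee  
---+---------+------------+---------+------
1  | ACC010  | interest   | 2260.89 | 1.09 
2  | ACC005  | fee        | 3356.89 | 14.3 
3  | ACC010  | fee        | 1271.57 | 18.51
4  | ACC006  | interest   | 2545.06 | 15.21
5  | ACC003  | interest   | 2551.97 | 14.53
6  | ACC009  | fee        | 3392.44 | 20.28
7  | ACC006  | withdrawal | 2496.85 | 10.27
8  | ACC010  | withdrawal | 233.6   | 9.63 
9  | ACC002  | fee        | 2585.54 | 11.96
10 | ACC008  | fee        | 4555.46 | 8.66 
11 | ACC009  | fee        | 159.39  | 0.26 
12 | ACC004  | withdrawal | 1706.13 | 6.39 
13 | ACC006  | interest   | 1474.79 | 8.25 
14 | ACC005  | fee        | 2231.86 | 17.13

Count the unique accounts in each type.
SELECT type, COUNT(DISTINCT account)
FROM transactions
GROUP BY type

Result:
  fee: 5 distinct
  interest: 3 distinct
  withdrawal: 3 distinct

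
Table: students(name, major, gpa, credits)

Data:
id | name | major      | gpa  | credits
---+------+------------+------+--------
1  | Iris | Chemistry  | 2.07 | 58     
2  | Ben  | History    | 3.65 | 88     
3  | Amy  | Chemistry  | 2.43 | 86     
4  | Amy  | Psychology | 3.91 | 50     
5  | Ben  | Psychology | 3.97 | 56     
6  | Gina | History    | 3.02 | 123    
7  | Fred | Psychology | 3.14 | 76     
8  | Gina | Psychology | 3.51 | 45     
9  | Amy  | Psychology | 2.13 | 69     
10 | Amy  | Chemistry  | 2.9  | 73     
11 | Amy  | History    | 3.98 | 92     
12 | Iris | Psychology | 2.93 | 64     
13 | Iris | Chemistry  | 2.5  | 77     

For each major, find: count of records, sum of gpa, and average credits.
SELECT major,
       COUNT(*) as cnt,
       SUM(gpa) as total_gpa,
       AVG(credits) as avg_credits
FROM students
GROUP BY major

Result:
  Chemistry: 4 records, 9.90 total gpa, 73.50 avg credits
  History: 3 records, 10.65 total gpa, 101.00 avg credits
  Psychology: 6 records, 19.59 total gpa, 60.00 avg credits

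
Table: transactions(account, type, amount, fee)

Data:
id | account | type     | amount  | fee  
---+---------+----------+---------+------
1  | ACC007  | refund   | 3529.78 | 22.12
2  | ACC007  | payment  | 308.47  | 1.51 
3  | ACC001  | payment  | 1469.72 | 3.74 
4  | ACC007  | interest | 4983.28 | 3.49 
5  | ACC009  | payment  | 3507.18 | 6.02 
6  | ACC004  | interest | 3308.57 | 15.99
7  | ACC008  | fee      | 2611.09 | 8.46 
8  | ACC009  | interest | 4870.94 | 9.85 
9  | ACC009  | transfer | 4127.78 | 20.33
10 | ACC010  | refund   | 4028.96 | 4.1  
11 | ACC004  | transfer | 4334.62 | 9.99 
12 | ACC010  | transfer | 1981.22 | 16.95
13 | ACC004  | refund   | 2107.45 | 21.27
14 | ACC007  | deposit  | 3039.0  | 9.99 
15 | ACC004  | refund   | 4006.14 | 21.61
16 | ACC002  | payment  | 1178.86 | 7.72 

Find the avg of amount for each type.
SELECT type, AVG(amount) as result
FROM transactions
GROUP BY type

Result:
  deposit: 3039.00
  fee: 2611.09
  interest: 4387.60
  payment: 1616.06
  refund: 3418.08
  transfer: 3481.21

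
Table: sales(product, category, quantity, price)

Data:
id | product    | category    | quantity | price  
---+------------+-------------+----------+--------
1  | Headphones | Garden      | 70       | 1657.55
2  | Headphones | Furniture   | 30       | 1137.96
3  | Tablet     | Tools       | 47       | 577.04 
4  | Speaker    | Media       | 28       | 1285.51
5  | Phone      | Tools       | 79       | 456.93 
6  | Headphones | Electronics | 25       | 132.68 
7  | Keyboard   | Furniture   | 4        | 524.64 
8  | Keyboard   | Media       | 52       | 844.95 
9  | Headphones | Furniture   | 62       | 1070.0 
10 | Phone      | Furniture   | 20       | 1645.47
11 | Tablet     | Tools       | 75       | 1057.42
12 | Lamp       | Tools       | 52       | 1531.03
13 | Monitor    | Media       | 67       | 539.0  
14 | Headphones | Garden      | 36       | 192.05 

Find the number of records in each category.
SELECT category, COUNT(*) as count
FROM sales
GROUP BY category

Result:
  Electronics: 1
  Furniture: 4
  Garden: 2
  Media: 3
  Tools: 4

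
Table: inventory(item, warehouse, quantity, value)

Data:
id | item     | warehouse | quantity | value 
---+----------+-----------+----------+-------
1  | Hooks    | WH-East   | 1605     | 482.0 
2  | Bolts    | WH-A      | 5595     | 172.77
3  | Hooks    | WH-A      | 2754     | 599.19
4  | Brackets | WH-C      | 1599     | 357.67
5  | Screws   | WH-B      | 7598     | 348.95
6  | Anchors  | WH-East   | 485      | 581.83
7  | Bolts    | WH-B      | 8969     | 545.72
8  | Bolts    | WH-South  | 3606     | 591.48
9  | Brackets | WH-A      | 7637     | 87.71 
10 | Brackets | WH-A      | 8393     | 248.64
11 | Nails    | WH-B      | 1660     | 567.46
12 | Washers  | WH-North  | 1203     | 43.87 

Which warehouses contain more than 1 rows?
SELECT warehouse, COUNT(*) as cnt
FROM inventory
GROUP BY warehouse
HAVING COUNT(*) > 1

Result:
  WH-A: 4
  WH-B: 3
  WH-East: 2

Note: HAVING filters groups after aggregation, WHERE filters rows before.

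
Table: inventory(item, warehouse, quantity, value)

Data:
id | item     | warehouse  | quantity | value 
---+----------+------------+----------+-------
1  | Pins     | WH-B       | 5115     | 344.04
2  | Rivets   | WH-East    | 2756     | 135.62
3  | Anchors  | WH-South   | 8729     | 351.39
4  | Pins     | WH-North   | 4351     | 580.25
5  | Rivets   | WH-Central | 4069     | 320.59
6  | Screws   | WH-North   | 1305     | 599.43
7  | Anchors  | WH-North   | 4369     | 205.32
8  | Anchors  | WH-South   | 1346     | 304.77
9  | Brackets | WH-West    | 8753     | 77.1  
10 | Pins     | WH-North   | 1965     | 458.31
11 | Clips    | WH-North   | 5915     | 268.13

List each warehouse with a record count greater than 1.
SELECT warehouse, COUNT(*) as cnt
FROM inventory
GROUP BY warehouse
HAVING COUNT(*) > 1

Result:
  WH-North: 5
  WH-South: 2

Note: HAVING filters groups after aggregation, WHERE filters rows before.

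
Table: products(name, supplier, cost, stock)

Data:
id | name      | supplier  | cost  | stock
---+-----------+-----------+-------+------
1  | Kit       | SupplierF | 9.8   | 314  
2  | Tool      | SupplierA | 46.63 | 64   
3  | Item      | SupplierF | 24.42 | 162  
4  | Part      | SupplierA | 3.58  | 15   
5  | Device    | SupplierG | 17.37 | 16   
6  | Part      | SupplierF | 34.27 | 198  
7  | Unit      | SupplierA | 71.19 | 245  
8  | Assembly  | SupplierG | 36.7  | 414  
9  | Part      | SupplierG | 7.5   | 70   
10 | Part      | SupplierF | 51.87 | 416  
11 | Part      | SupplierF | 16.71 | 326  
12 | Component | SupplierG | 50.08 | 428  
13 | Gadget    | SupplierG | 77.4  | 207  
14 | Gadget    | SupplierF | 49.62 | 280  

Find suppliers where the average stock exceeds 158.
SELECT supplier, AVG(stock)
FROM products
GROUP BY supplier
HAVING AVG(stock) > 158

Result:
  SupplierF: avg=282.67
  SupplierG: avg=227.00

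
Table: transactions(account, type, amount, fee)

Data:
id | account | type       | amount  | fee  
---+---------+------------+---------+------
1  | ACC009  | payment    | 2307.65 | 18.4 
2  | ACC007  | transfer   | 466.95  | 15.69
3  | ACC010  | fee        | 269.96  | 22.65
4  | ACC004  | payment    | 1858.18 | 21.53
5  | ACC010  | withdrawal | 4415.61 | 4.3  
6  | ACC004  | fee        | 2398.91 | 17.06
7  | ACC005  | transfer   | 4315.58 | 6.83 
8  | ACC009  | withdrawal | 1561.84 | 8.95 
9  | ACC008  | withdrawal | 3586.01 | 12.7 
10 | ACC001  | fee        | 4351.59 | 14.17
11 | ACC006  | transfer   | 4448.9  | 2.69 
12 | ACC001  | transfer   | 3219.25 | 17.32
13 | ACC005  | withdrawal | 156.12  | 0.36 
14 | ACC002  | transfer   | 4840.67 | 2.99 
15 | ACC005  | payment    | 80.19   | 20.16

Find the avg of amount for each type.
SELECT type, AVG(amount) as result
FROM transactions
GROUP BY type

Result:
  fee: 2340.15
  payment: 1415.34
  transfer: 3458.27
  withdrawal: 2429.90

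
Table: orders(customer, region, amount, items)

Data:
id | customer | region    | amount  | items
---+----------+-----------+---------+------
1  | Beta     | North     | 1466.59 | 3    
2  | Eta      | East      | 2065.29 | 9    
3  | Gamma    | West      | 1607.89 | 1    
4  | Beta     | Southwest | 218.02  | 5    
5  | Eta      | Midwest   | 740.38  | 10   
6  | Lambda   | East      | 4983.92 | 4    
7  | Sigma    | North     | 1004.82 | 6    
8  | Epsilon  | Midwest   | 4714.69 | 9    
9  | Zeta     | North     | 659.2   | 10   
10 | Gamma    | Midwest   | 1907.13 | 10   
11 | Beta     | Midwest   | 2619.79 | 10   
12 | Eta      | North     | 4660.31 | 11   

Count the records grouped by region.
SELECT region, COUNT(*) as count
FROM orders
GROUP BY region

Result:
  East: 2
  Midwest: 4
  North: 4
  Southwest: 1
  West: 1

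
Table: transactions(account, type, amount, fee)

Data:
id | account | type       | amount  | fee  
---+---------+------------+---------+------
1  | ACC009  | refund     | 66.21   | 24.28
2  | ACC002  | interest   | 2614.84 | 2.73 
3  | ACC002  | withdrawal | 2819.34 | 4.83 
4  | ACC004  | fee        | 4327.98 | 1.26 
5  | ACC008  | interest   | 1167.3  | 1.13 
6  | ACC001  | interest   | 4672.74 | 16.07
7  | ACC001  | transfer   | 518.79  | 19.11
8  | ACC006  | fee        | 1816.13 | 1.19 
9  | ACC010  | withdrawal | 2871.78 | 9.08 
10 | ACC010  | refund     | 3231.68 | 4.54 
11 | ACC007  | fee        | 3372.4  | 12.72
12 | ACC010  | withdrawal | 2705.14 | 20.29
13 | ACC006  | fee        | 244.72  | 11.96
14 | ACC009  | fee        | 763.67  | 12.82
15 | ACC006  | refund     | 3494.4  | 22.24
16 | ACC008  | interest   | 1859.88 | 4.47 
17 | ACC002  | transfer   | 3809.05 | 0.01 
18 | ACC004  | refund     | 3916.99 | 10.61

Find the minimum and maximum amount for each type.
SELECT type, MIN(amount), MAX(amount)
FROM transactions
GROUP BY type

Result:
  fee: min=244.72, max=4327.98
  interest: min=1167.30, max=4672.74
  refund: min=66.21, max=3916.99
  transfer: min=518.79, max=3809.05
  withdrawal: min=2705.14, max=2871.78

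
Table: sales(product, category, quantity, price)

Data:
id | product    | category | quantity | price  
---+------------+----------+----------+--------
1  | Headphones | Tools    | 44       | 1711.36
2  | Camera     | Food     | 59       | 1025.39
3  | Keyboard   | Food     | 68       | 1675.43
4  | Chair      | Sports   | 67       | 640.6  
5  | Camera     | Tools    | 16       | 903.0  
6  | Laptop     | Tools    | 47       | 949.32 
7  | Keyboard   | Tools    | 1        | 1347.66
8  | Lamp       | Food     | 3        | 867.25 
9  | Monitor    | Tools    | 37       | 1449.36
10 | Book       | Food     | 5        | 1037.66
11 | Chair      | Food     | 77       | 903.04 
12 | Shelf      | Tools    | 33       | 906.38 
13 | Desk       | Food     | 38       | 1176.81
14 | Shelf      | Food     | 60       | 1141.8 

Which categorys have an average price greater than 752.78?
SELECT category, AVG(price)
FROM sales
GROUP BY category
HAVING AVG(price) > 752.78

Result:
  Food: avg=1118.20
  Tools: avg=1211.18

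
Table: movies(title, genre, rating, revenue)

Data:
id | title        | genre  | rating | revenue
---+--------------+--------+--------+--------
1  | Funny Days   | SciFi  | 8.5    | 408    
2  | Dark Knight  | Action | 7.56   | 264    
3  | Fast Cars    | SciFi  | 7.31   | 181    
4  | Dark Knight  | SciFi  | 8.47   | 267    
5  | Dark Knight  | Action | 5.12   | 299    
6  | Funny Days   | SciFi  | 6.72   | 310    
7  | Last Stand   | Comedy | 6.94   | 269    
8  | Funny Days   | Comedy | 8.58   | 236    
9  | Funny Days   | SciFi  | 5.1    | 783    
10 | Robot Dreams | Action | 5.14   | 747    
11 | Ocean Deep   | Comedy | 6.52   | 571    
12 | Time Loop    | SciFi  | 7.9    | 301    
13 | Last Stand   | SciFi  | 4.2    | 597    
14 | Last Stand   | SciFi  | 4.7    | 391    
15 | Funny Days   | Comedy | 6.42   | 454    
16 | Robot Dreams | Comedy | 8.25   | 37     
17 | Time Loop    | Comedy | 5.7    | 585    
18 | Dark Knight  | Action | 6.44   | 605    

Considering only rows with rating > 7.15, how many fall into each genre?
SELECT genre, COUNT(*)
FROM movies
WHERE rating > 7.15
GROUP BY genre

Note: WHERE filters rows before grouping.

Result:
  Action: 1
  Comedy: 2
  SciFi: 4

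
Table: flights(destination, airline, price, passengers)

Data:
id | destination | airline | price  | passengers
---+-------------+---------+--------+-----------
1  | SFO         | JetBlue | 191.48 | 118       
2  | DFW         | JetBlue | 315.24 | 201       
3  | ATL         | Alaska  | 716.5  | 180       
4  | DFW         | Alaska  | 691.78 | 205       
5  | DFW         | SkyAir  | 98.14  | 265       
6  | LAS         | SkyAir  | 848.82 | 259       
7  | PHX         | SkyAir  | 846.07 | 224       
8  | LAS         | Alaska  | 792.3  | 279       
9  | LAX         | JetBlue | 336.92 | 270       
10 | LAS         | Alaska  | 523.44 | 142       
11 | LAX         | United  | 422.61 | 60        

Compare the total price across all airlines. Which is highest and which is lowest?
SELECT airline, SUM(price)
FROM flights
GROUP BY airline
ORDER BY SUM(price)

All groups:
  United: 422.61
  JetBlue: 843.64
  SkyAir: 1793.03
  Alaska: 2724.02

Highest: Alaska (2724.02)
Lowest: United (422.61)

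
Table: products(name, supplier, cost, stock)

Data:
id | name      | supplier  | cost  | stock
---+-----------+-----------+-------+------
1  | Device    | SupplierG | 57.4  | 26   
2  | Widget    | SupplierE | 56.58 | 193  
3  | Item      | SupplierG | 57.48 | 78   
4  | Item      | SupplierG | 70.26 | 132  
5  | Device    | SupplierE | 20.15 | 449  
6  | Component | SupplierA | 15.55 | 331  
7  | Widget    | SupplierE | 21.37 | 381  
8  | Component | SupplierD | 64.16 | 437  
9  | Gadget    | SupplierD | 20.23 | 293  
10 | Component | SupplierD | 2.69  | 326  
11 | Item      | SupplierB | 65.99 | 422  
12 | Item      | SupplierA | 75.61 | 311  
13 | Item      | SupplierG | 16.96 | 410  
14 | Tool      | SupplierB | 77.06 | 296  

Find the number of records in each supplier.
SELECT supplier, COUNT(*) as count
FROM products
GROUP BY supplier

Result:
  SupplierA: 2
  SupplierB: 2
  SupplierD: 3
  SupplierE: 3
  SupplierG: 4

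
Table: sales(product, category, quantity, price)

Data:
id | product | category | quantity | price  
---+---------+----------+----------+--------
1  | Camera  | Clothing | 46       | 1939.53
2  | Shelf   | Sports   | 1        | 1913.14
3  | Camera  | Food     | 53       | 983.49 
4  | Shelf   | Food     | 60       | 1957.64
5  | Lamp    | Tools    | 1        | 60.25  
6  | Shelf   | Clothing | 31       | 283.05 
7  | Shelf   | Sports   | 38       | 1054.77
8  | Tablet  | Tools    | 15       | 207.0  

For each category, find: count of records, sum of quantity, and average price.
SELECT category,
       COUNT(*) as cnt,
       SUM(quantity) as total_quantity,
       AVG(price) as avg_price
FROM sales
GROUP BY category

Result:
  Clothing: 2 records, 77 total quantity, 1111.29 avg price
  Food: 2 records, 113 total quantity, 1470.57 avg price
  Sports: 2 records, 39 total quantity, 1483.96 avg price
  Tools: 2 records, 16 total quantity, 133.63 avg price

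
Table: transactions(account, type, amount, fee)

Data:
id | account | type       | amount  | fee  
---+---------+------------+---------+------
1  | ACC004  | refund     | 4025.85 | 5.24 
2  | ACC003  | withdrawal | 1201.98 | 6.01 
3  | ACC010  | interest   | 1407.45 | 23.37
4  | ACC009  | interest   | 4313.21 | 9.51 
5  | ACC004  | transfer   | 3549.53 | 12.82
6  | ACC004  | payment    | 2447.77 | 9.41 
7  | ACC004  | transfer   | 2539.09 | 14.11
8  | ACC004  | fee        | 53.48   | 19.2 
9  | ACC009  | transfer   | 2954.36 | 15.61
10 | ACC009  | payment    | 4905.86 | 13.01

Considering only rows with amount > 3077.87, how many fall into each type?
SELECT type, COUNT(*)
FROM transactions
WHERE amount > 3077.87
GROUP BY type

Note: WHERE filters rows before grouping.

Result:
  interest: 1
  payment: 1
  refund: 1
  transfer: 1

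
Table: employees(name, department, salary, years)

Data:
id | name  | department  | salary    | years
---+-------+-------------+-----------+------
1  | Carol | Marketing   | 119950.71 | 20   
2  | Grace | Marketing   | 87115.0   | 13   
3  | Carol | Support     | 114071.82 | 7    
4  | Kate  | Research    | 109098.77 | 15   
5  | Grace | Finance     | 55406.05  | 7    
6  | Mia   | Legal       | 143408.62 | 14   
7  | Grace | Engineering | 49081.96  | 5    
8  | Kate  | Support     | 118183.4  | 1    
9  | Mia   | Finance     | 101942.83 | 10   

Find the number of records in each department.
SELECT department, COUNT(*) as count
FROM employees
GROUP BY department

Result:
  Engineering: 1
  Finance: 2
  Legal: 1
  Marketing: 2
  Research: 1
  Support: 2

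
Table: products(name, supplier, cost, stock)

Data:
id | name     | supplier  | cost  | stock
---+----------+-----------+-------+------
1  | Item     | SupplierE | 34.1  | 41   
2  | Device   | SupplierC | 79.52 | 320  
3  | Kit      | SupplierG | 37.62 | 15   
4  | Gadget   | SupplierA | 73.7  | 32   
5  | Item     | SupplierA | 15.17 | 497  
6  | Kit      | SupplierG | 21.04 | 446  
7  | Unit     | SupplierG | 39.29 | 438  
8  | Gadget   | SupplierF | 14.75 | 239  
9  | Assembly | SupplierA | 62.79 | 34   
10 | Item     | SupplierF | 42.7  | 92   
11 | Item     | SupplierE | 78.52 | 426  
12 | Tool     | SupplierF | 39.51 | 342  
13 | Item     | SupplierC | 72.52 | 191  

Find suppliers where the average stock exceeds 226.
SELECT supplier, AVG(stock)
FROM products
GROUP BY supplier
HAVING AVG(stock) > 226

Result:
  SupplierC: avg=255.50
  SupplierE: avg=233.50
  SupplierG: avg=299.67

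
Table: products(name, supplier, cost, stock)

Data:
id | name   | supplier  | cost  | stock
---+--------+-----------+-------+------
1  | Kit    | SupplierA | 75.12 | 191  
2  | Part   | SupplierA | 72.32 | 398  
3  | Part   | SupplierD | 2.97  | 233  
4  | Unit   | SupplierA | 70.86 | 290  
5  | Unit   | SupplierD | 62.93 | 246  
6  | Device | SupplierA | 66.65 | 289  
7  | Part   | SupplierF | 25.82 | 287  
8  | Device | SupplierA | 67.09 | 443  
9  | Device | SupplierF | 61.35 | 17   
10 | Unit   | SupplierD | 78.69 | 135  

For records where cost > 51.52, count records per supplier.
SELECT supplier, COUNT(*)
FROM products
WHERE cost > 51.52
GROUP BY supplier

Note: WHERE filters rows before grouping.

Result:
  SupplierA: 5
  SupplierD: 2
  SupplierF: 1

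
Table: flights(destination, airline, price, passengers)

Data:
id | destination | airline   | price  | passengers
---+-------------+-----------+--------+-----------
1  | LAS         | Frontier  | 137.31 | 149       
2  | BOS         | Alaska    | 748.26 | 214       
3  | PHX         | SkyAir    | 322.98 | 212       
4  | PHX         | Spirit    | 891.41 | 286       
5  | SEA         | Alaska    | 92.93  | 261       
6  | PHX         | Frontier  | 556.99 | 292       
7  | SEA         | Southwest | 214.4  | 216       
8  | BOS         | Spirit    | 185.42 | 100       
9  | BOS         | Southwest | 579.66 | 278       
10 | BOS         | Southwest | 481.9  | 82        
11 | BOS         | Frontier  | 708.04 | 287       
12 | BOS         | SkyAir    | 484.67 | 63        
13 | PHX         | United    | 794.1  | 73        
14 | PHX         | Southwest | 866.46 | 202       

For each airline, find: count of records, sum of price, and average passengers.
SELECT airline,
       COUNT(*) as cnt,
       SUM(price) as total_price,
       AVG(passengers) as avg_passengers
FROM flights
GROUP BY airline

Result:
  Alaska: 2 records, 841.19 total price, 237.50 avg passengers
  Frontier: 3 records, 1402.34 total price, 242.67 avg passengers
  SkyAir: 2 records, 807.65 total price, 137.50 avg passengers
  Southwest: 4 records, 2142.42 total price, 194.50 avg passengers
  Spirit: 2 records, 1076.83 total price, 193.00 avg passengers
  United: 1 records, 794.10 total price, 73.00 avg passengers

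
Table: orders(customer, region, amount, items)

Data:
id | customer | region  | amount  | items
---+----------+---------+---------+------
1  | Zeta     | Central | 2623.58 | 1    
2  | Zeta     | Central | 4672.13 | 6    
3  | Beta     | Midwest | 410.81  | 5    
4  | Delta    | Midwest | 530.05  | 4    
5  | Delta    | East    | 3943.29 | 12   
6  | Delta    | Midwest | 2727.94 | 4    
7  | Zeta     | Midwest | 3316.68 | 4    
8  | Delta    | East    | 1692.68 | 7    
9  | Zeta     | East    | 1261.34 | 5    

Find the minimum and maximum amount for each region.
SELECT region, MIN(amount), MAX(amount)
FROM orders
GROUP BY region

Result:
  Central: min=2623.58, max=4672.13
  East: min=1261.34, max=3943.29
  Midwest: min=410.81, max=3316.68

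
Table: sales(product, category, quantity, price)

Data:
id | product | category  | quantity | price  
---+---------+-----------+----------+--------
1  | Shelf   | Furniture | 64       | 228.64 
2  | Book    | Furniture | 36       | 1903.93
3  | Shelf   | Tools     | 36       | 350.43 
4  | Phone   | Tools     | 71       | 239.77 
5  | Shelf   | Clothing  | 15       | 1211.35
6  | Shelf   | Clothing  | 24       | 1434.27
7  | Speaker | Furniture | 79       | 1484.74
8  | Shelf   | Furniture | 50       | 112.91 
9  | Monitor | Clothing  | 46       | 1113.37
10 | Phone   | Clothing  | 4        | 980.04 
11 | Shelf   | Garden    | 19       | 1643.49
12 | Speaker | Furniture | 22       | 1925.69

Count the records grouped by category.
SELECT category, COUNT(*) as count
FROM sales
GROUP BY category

Result:
  Clothing: 4
  Furniture: 5
  Garden: 1
  Tools: 2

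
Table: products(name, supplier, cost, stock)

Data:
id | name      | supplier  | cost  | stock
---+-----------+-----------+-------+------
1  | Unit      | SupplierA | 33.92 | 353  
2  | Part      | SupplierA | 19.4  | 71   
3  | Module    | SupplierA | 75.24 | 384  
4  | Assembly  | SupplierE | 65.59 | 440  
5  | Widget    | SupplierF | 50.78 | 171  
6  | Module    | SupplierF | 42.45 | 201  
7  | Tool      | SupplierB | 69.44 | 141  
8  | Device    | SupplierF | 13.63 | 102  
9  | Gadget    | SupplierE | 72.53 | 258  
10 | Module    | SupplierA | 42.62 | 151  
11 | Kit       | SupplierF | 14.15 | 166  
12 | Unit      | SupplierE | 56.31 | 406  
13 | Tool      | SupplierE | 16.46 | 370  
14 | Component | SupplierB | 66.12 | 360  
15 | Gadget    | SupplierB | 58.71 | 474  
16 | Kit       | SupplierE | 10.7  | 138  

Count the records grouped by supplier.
SELECT supplier, COUNT(*) as count
FROM products
GROUP BY supplier

Result:
  SupplierA: 4
  SupplierB: 3
  SupplierE: 5
  SupplierF: 4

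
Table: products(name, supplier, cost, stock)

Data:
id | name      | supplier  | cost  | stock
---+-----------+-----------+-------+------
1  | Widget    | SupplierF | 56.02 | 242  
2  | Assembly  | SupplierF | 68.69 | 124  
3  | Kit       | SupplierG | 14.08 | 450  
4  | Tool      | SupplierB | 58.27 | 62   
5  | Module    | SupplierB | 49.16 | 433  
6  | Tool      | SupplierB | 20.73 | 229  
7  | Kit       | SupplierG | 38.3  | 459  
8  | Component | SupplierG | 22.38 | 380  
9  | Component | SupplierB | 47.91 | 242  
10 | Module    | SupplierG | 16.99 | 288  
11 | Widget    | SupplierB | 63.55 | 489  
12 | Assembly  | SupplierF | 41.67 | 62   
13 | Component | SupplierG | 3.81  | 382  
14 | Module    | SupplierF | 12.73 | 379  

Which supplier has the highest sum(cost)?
SELECT supplier, SUM(cost) as val
FROM products
GROUP BY supplier
ORDER BY val DESC
LIMIT 1

Result: SupplierB with sum(cost) = 239.62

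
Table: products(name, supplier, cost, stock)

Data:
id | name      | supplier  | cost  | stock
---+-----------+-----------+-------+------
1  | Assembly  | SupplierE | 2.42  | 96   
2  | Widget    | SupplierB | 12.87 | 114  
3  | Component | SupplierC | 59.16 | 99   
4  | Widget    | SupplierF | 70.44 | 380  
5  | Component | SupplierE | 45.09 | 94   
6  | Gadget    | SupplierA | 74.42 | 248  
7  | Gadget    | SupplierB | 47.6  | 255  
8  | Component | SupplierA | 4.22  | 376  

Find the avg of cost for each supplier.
SELECT supplier, AVG(cost) as result
FROM products
GROUP BY supplier

Result:
  SupplierA: 39.32
  SupplierB: 30.24
  SupplierC: 59.16
  SupplierE: 23.76
  SupplierF: 70.44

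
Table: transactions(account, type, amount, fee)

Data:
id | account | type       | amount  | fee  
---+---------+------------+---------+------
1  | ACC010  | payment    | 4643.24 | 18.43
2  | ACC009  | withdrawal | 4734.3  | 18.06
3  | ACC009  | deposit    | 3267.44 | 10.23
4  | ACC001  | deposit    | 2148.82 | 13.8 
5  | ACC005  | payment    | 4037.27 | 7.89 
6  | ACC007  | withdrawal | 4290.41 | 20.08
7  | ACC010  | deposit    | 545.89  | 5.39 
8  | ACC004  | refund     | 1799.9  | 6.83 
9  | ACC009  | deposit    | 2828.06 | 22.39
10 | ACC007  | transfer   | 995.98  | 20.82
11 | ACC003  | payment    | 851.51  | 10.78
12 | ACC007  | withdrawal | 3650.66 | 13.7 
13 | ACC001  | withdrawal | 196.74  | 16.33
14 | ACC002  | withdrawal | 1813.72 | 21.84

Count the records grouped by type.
SELECT type, COUNT(*) as count
FROM transactions
GROUP BY type

Result:
  deposit: 4
  payment: 3
  refund: 1
  transfer: 1
  withdrawal: 5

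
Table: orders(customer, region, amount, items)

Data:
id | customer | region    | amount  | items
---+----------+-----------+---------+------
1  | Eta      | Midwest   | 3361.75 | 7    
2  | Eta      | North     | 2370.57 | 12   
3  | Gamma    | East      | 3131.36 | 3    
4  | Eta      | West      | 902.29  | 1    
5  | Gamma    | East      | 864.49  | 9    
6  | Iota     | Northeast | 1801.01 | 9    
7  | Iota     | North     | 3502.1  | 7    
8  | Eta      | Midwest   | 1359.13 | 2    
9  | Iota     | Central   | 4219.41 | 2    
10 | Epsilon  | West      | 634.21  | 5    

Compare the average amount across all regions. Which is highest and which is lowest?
SELECT region, AVG(amount)
FROM orders
GROUP BY region
ORDER BY AVG(amount)

All groups:
  West: 768.25
  Northeast: 1801.01
  East: 1997.93
  Midwest: 2360.44
  North: 2936.34
  Central: 4219.41

Highest: Central (4219.41)
Lowest: West (768.25)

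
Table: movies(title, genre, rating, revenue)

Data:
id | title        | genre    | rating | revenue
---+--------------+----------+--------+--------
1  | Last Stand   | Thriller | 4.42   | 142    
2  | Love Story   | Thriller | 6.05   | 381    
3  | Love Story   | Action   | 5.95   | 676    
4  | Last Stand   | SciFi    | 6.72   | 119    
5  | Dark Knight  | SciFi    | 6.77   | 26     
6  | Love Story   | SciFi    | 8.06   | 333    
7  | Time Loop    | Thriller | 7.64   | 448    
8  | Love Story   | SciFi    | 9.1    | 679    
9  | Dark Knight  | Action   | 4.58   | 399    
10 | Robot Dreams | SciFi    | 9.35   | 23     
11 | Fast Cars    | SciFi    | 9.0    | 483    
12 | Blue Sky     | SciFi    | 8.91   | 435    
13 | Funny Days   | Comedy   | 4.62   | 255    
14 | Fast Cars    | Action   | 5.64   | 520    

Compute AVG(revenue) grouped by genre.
SELECT genre, AVG(revenue) as result
FROM movies
GROUP BY genre

Result:
  Action: 531.67
  Comedy: 255.00
  SciFi: 299.71
  Thriller: 323.67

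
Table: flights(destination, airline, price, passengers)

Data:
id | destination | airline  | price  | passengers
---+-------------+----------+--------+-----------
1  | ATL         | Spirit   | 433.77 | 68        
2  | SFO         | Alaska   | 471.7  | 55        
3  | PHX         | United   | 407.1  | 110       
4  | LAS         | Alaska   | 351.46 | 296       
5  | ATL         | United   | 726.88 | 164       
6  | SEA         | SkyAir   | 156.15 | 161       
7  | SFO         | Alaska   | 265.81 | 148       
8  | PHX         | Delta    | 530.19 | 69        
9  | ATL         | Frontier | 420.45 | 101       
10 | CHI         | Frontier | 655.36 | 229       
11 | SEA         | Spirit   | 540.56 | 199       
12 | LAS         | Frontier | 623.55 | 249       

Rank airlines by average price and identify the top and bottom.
SELECT airline, AVG(price)
FROM flights
GROUP BY airline
ORDER BY AVG(price)

All groups:
  SkyAir: 156.15
  Alaska: 362.99
  Spirit: 487.17
  Delta: 530.19
  Frontier: 566.45
  United: 566.99

Highest: United (566.99)
Lowest: SkyAir (156.15)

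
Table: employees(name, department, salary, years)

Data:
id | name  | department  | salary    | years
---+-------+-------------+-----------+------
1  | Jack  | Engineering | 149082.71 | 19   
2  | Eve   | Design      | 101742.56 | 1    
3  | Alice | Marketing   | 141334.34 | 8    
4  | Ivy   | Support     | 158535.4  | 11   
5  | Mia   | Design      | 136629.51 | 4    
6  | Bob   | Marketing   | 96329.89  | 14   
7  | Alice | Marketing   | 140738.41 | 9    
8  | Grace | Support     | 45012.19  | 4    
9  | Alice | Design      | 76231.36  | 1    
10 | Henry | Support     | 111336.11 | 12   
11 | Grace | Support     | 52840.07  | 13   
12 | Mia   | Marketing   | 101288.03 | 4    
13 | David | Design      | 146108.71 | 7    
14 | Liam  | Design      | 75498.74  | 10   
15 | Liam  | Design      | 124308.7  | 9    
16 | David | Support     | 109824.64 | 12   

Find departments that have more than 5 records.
SELECT department, COUNT(*) as cnt
FROM employees
GROUP BY department
HAVING COUNT(*) > 5

Result:
  Design: 6

Note: HAVING filters groups after aggregation, WHERE filters rows before.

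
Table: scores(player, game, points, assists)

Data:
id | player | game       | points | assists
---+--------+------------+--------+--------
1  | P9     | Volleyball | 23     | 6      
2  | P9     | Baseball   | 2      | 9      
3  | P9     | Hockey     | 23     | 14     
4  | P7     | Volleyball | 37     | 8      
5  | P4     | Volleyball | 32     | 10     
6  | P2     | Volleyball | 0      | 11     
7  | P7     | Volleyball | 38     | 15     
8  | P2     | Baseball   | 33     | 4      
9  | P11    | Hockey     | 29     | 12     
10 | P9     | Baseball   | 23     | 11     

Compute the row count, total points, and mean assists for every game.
SELECT game,
       COUNT(*) as cnt,
       SUM(points) as total_points,
       AVG(assists) as avg_assists
FROM scores
GROUP BY game

Result:
  Baseball: 3 records, 58 total points, 8.00 avg assists
  Hockey: 2 records, 52 total points, 13.00 avg assists
  Volleyball: 5 records, 130 total points, 10.00 avg assists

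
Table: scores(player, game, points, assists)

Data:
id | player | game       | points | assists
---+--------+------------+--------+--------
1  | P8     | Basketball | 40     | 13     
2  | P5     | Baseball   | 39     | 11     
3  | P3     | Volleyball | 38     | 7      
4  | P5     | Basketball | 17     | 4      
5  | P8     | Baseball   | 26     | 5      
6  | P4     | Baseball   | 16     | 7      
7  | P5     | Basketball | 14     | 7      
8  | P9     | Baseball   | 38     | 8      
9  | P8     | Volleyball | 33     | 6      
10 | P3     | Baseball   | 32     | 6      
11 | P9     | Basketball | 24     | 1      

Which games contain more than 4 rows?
SELECT game, COUNT(*) as cnt
FROM scores
GROUP BY game
HAVING COUNT(*) > 4

Result:
  Baseball: 5

Note: HAVING filters groups after aggregation, WHERE filters rows before.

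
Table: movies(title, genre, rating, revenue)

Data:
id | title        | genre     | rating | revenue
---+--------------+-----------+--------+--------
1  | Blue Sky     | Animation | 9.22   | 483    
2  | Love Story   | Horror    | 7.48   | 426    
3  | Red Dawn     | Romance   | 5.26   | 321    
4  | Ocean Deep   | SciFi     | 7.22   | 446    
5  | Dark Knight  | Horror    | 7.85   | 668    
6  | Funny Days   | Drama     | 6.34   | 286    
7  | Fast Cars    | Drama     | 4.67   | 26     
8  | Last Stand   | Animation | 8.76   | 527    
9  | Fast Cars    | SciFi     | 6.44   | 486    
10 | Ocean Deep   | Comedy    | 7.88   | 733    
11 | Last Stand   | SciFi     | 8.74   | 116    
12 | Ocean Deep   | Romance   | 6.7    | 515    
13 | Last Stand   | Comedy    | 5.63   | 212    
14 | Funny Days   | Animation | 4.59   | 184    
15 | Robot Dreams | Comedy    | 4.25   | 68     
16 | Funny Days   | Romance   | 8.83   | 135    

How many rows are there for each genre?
SELECT genre, COUNT(*) as count
FROM movies
GROUP BY genre

Result:
  Animation: 3
  Comedy: 3
  Drama: 2
  Horror: 2
  Romance: 3
  SciFi: 3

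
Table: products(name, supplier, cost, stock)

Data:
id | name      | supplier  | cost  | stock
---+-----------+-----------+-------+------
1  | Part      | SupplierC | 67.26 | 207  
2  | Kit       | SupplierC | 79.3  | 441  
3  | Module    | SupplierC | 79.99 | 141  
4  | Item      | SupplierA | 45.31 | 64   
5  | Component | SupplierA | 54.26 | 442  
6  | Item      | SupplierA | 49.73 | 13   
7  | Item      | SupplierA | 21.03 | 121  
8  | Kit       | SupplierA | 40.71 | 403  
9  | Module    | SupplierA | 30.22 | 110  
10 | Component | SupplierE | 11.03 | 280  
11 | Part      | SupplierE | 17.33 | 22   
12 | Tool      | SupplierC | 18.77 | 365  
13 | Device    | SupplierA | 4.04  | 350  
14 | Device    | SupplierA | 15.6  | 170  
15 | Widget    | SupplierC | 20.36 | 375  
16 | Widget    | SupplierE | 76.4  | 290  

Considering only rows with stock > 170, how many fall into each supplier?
SELECT supplier, COUNT(*)
FROM products
WHERE stock > 170
GROUP BY supplier

Note: WHERE filters rows before grouping.

Result:
  SupplierA: 3
  SupplierC: 4
  SupplierE: 2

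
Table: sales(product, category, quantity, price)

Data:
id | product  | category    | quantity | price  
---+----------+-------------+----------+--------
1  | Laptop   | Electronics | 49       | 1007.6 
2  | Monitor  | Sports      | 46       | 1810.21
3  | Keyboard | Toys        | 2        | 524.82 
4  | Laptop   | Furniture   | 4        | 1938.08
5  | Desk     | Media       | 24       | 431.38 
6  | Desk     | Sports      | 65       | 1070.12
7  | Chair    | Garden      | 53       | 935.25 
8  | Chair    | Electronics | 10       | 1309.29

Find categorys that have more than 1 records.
SELECT category, COUNT(*) as cnt
FROM sales
GROUP BY category
HAVING COUNT(*) > 1

Result:
  Electronics: 2
  Sports: 2

Note: HAVING filters groups after aggregation, WHERE filters rows before.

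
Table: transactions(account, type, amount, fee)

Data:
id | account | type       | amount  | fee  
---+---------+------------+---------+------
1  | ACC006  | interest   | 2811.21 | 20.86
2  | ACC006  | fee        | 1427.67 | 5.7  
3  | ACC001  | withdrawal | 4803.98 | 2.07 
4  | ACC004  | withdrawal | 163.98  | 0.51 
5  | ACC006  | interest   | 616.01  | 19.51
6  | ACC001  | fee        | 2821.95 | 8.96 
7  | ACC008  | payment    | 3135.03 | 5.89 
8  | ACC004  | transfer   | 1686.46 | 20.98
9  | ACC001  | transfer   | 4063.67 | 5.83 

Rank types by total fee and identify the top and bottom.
SELECT type, SUM(fee)
FROM transactions
GROUP BY type
ORDER BY SUM(fee)

All groups:
  withdrawal: 2.58
  payment: 5.89
  fee: 14.66
  transfer: 26.81
  interest: 40.37

Highest: interest (40.37)
Lowest: withdrawal (2.58)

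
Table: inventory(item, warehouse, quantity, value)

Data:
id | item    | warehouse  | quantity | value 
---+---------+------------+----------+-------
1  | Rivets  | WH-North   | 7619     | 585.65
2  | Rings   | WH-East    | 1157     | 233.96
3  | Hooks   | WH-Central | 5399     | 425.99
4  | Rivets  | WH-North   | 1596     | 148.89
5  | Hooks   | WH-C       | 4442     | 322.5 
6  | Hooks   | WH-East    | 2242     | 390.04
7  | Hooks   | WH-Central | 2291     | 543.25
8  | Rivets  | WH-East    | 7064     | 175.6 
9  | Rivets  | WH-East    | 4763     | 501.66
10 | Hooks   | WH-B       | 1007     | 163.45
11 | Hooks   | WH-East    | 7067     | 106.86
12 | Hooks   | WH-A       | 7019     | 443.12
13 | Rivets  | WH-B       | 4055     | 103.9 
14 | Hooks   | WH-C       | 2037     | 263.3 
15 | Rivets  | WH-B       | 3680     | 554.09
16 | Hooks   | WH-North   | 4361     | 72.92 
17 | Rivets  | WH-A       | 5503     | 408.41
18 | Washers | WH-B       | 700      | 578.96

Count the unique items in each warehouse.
SELECT warehouse, COUNT(DISTINCT item)
FROM inventory
GROUP BY warehouse

Result:
  WH-A: 2 distinct
  WH-B: 3 distinct
  WH-C: 1 distinct
  WH-Central: 1 distinct
  WH-East: 3 distinct
  WH-North: 2 distinct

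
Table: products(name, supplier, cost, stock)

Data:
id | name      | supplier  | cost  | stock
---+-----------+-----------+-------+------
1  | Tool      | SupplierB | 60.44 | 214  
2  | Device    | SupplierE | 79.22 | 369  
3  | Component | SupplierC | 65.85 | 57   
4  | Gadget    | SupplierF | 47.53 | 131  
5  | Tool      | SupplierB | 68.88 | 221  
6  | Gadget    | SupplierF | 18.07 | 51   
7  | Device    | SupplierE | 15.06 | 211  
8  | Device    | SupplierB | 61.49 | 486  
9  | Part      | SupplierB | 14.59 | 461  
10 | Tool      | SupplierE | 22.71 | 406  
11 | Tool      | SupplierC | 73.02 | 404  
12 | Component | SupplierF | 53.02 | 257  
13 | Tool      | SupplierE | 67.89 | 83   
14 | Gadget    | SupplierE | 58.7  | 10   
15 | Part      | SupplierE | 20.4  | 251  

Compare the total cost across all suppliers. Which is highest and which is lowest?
SELECT supplier, SUM(cost)
FROM products
GROUP BY supplier
ORDER BY SUM(cost)

All groups:
  SupplierF: 118.62
  SupplierC: 138.87
  SupplierB: 205.40
  SupplierE: 263.98

Highest: SupplierE (263.98)
Lowest: SupplierF (118.62)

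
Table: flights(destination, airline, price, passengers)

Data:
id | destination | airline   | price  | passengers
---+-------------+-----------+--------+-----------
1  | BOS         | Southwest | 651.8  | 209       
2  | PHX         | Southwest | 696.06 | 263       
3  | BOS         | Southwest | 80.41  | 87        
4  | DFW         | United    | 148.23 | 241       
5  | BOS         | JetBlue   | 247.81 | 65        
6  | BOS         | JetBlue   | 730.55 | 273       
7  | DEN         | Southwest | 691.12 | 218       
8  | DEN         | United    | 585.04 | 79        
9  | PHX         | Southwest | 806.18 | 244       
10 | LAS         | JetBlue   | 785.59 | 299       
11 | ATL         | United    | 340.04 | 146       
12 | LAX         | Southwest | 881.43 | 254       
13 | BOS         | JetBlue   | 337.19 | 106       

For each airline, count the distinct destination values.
SELECT airline, COUNT(DISTINCT destination)
FROM flights
GROUP BY airline

Result:
  JetBlue: 2 distinct
  Southwest: 4 distinct
  United: 3 distinct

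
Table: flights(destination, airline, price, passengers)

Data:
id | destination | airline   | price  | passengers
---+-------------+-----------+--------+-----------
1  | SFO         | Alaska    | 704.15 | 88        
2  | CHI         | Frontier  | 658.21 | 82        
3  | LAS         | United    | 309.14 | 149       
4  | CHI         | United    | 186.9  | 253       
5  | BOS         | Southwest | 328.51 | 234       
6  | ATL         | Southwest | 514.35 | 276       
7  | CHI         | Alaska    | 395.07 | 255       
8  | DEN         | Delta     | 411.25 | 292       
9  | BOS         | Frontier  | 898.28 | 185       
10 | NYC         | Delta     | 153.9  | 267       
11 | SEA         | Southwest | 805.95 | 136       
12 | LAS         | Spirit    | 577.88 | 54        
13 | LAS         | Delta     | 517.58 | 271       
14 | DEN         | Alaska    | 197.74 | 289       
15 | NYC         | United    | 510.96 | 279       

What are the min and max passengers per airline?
SELECT airline, MIN(passengers), MAX(passengers)
FROM flights
GROUP BY airline

Result:
  Alaska: min=88, max=289
  Delta: min=267, max=292
  Frontier: min=82, max=185
  Southwest: min=136, max=276
  Spirit: min=54, max=54
  United: min=149, max=279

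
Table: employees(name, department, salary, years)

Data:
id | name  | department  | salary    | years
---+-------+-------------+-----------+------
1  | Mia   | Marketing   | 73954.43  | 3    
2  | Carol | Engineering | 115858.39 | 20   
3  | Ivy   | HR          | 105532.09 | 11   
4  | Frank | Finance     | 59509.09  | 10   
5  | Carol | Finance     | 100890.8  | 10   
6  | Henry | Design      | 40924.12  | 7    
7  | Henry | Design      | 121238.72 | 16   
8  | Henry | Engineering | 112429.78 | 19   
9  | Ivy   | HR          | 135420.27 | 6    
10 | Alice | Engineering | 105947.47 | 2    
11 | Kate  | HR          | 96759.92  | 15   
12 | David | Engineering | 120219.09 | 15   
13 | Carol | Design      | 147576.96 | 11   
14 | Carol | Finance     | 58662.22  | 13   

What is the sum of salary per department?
SELECT department, SUM(salary) as result
FROM employees
GROUP BY department

Result:
  Design: 309739.80
  Engineering: 454454.73
  Finance: 219062.11
  HR: 337712.28
  Marketing: 73954.43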